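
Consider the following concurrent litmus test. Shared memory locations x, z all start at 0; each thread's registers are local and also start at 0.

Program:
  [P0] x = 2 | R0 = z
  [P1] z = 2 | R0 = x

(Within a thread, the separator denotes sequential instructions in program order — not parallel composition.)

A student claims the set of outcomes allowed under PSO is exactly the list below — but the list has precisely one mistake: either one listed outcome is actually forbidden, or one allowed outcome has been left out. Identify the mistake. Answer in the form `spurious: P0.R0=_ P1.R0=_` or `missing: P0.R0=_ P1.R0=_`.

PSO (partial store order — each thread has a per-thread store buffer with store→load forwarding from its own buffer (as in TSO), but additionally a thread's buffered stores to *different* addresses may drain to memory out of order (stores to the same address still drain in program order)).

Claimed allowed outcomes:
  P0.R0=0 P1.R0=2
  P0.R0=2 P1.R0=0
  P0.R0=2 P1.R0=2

outcome vector order: (P0.R0,P1.R0)
PSO: 4 outcomes — {00 02 20 22}
PSO∖claimed = {00}

missing: P0.R0=0 P1.R0=0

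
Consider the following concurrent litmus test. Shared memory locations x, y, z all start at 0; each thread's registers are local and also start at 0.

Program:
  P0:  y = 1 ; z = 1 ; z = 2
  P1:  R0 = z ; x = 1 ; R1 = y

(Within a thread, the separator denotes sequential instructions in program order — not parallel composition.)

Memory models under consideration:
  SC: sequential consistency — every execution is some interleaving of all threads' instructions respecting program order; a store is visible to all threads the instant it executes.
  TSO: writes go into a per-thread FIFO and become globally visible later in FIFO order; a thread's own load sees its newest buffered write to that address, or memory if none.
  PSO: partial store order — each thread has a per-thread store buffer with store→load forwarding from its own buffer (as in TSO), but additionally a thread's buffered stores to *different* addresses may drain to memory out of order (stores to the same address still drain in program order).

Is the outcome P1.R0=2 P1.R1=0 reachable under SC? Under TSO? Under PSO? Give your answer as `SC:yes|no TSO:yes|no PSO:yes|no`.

outcome vector order: (P1.R0,P1.R1)
SC (4): 00; 01; 11; 21
TSO (4): 00; 01; 11; 21
PSO (6): 00; 01; 10; 11; 20; 21
target 20 ∈ {PSO}

SC:no TSO:no PSO:yes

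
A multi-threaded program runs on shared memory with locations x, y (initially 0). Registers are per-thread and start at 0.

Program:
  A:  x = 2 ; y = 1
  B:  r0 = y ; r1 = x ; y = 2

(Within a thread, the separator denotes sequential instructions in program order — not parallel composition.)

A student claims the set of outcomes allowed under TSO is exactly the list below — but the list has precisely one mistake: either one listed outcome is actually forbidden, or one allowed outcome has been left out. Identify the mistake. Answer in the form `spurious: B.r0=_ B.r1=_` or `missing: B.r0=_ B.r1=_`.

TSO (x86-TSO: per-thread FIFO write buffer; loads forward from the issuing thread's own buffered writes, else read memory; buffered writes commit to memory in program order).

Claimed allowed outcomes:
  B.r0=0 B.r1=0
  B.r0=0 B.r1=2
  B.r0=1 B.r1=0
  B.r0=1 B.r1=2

outcome vector order: (B.r0,B.r1)
TSO: 3 outcomes — {(0,0) (0,2) (1,2)}
claimed∖TSO = {(1,0)}

spurious: B.r0=1 B.r1=0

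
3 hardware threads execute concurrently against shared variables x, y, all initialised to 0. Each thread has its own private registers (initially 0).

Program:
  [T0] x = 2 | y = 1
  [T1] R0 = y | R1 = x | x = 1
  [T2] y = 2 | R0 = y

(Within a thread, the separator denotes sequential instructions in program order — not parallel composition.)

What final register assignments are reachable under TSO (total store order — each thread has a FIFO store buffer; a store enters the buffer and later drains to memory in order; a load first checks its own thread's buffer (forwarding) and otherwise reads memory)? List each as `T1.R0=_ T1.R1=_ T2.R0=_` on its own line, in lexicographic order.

outcome vector order: (T1.R0,T1.R1,T2.R0)
|TSO outcomes| = 10

T1.R0=0 T1.R1=0 T2.R0=1
T1.R0=0 T1.R1=0 T2.R0=2
T1.R0=0 T1.R1=2 T2.R0=1
T1.R0=0 T1.R1=2 T2.R0=2
T1.R0=1 T1.R1=2 T2.R0=1
T1.R0=1 T1.R1=2 T2.R0=2
T1.R0=2 T1.R1=0 T2.R0=1
T1.R0=2 T1.R1=0 T2.R0=2
T1.R0=2 T1.R1=2 T2.R0=1
T1.R0=2 T1.R1=2 T2.R0=2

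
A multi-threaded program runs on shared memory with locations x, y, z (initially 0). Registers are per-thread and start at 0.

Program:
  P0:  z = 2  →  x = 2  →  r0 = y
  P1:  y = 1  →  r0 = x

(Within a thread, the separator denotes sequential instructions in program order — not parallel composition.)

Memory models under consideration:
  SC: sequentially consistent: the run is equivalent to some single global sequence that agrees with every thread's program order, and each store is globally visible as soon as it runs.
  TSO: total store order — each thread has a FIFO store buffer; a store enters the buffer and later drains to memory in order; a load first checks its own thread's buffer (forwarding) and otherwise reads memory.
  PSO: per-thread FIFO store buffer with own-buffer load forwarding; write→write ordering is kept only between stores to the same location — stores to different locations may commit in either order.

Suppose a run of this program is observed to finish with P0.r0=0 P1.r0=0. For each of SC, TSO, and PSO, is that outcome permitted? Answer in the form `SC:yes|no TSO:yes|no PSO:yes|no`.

outcome vector order: (P0.r0,P1.r0)
SC: 3 outcomes — {<0 2>, <1 0>, <1 2>}
TSO: 4 outcomes — {<0 0>, <0 2>, <1 0>, <1 2>}
PSO: 4 outcomes — {<0 0>, <0 2>, <1 0>, <1 2>}
target <0 0> ∈ {TSO,PSO}

SC:no TSO:yes PSO:yes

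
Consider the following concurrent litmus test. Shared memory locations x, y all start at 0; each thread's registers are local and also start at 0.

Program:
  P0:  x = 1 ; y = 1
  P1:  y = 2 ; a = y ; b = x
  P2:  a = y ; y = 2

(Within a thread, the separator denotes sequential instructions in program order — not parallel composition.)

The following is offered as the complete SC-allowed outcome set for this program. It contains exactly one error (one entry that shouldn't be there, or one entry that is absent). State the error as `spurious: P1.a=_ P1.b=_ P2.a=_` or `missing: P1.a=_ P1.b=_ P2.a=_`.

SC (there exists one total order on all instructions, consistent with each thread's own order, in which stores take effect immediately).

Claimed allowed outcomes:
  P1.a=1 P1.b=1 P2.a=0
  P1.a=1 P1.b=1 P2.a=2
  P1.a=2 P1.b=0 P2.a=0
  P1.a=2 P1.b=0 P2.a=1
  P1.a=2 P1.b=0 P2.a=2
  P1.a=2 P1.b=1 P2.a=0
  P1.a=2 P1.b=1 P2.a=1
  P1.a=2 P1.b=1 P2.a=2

missing: P1.a=1 P1.b=1 P2.a=1

outcome vector order: (P1.a,P1.b,P2.a)
SC: 9 outcomes — {<1 1 0>, <1 1 1>, <1 1 2>, <2 0 0>, <2 0 1>, <2 0 2>, <2 1 0>, <2 1 1>, <2 1 2>}
SC∖claimed = {<1 1 1>}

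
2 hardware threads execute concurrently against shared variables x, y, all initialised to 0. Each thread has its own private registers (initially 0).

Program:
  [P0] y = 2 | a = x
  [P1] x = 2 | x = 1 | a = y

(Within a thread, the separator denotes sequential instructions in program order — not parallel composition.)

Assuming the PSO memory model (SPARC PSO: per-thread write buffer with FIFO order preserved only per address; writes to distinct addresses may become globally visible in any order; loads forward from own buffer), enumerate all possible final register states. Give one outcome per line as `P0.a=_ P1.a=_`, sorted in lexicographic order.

outcome vector order: (P0.a,P1.a)
|PSO outcomes| = 6

P0.a=0 P1.a=0
P0.a=0 P1.a=2
P0.a=1 P1.a=0
P0.a=1 P1.a=2
P0.a=2 P1.a=0
P0.a=2 P1.a=2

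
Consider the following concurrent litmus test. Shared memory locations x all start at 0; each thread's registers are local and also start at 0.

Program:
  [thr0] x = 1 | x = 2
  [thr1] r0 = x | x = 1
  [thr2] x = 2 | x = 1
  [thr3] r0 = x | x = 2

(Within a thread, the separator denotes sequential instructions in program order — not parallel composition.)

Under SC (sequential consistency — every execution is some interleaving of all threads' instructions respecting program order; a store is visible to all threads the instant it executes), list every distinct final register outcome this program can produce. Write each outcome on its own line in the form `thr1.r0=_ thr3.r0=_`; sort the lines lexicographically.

outcome vector order: (thr1.r0,thr3.r0)
|SC outcomes| = 9

thr1.r0=0 thr3.r0=0
thr1.r0=0 thr3.r0=1
thr1.r0=0 thr3.r0=2
thr1.r0=1 thr3.r0=0
thr1.r0=1 thr3.r0=1
thr1.r0=1 thr3.r0=2
thr1.r0=2 thr3.r0=0
thr1.r0=2 thr3.r0=1
thr1.r0=2 thr3.r0=2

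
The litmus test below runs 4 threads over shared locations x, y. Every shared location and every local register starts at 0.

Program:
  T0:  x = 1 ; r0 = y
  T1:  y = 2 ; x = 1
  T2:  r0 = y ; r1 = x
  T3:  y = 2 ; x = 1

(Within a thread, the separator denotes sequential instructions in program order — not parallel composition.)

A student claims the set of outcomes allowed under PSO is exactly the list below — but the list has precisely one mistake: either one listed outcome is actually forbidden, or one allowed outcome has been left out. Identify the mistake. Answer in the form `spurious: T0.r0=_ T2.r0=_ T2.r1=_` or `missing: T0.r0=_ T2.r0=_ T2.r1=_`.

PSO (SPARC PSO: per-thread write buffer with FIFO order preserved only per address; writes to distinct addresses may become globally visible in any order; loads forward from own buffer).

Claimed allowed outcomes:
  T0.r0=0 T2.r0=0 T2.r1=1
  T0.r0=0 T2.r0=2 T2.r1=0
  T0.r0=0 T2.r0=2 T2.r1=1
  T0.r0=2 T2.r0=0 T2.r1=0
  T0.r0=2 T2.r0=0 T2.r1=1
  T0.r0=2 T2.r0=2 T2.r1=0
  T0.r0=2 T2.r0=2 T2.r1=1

outcome vector order: (T0.r0,T2.r0,T2.r1)
PSO: 8 outcomes — {(0,0,0), (0,0,1), (0,2,0), (0,2,1), (2,0,0), (2,0,1), (2,2,0), (2,2,1)}
PSO∖claimed = {(0,0,0)}

missing: T0.r0=0 T2.r0=0 T2.r1=0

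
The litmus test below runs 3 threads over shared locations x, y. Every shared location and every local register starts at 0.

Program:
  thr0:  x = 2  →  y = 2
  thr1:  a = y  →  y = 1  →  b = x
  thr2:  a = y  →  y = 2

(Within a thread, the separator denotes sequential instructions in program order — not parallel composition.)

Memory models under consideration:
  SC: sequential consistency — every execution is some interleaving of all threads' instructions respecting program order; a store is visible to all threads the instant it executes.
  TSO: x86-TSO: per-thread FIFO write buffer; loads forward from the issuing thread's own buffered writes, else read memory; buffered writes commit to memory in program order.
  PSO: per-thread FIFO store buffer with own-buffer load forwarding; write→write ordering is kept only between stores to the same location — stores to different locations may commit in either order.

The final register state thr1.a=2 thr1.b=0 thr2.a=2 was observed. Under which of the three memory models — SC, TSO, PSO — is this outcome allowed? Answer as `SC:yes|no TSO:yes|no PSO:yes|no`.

outcome vector order: (thr1.a,thr1.b,thr2.a)
under SC → 0/0/0 0/0/1 0/0/2 0/2/0 0/2/1 0/2/2 2/0/0 2/2/0 2/2/1 2/2/2
under TSO → 0/0/0 0/0/1 0/0/2 0/2/0 0/2/1 0/2/2 2/0/0 2/2/0 2/2/1 2/2/2
under PSO → 0/0/0 0/0/1 0/0/2 0/2/0 0/2/1 0/2/2 2/0/0 2/0/1 2/0/2 2/2/0 2/2/1 2/2/2
target 2/0/2 ∈ {PSO}

SC:no TSO:no PSO:yes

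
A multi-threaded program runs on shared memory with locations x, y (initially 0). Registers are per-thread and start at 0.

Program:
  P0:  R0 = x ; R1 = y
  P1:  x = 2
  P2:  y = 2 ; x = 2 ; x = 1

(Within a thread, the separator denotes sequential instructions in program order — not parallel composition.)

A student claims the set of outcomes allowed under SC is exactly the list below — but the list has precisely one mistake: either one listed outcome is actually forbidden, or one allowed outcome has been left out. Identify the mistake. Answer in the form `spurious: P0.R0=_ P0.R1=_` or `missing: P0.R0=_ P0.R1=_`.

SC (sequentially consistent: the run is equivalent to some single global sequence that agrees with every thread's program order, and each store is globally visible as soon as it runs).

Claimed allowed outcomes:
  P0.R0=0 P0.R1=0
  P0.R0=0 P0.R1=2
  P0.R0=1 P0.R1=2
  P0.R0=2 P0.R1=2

outcome vector order: (P0.R0,P0.R1)
SC: 5 outcomes — {<0 0> <0 2> <1 2> <2 0> <2 2>}
SC∖claimed = {<2 0>}

missing: P0.R0=2 P0.R1=0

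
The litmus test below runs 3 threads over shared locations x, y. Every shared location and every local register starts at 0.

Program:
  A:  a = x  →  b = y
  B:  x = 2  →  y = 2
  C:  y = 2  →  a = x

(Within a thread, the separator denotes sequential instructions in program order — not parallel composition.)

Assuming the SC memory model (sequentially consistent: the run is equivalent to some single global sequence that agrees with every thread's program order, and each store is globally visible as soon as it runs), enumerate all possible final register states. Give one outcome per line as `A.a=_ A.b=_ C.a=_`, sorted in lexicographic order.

A.a=0 A.b=0 C.a=0
A.a=0 A.b=0 C.a=2
A.a=0 A.b=2 C.a=0
A.a=0 A.b=2 C.a=2
A.a=2 A.b=0 C.a=2
A.a=2 A.b=2 C.a=0
A.a=2 A.b=2 C.a=2

outcome vector order: (A.a,A.b,C.a)
|SC outcomes| = 7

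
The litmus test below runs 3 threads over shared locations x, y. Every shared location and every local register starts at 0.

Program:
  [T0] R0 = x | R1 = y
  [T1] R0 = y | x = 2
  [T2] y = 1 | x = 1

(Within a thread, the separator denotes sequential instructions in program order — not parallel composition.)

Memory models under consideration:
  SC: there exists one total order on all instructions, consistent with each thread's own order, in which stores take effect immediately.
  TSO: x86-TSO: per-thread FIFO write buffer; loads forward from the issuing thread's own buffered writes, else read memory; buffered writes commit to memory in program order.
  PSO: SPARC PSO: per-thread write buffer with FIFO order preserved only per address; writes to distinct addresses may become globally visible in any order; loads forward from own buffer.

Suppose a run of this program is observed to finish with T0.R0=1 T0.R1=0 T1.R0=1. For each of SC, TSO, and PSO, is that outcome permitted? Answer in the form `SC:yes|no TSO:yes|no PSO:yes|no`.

SC:no TSO:no PSO:yes

outcome vector order: (T0.R0,T0.R1,T1.R0)
[SC] allowed = {(0,0,0), (0,0,1), (0,1,0), (0,1,1), (1,1,0), (1,1,1), (2,0,0), (2,1,0), (2,1,1)}
[TSO] allowed = {(0,0,0), (0,0,1), (0,1,0), (0,1,1), (1,1,0), (1,1,1), (2,0,0), (2,1,0), (2,1,1)}
[PSO] allowed = {(0,0,0), (0,0,1), (0,1,0), (0,1,1), (1,0,0), (1,0,1), (1,1,0), (1,1,1), (2,0,0), (2,1,0), (2,1,1)}
target (1,0,1) ∈ {PSO}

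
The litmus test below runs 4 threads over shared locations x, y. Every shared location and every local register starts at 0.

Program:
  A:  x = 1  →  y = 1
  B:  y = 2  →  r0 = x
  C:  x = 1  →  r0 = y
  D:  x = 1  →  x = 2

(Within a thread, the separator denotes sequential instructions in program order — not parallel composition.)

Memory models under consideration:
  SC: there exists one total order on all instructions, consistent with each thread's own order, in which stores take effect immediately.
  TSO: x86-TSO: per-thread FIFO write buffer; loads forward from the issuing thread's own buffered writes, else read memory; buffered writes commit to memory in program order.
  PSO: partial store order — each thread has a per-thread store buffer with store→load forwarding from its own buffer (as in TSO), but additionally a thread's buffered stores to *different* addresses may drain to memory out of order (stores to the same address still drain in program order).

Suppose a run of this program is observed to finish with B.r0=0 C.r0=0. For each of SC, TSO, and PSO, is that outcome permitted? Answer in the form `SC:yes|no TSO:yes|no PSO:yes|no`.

SC:no TSO:yes PSO:yes

outcome vector order: (B.r0,C.r0)
under SC → 0/1; 0/2; 1/0; 1/1; 1/2; 2/0; 2/1; 2/2
under TSO → 0/0; 0/1; 0/2; 1/0; 1/1; 1/2; 2/0; 2/1; 2/2
under PSO → 0/0; 0/1; 0/2; 1/0; 1/1; 1/2; 2/0; 2/1; 2/2
target 0/0 ∈ {TSO,PSO}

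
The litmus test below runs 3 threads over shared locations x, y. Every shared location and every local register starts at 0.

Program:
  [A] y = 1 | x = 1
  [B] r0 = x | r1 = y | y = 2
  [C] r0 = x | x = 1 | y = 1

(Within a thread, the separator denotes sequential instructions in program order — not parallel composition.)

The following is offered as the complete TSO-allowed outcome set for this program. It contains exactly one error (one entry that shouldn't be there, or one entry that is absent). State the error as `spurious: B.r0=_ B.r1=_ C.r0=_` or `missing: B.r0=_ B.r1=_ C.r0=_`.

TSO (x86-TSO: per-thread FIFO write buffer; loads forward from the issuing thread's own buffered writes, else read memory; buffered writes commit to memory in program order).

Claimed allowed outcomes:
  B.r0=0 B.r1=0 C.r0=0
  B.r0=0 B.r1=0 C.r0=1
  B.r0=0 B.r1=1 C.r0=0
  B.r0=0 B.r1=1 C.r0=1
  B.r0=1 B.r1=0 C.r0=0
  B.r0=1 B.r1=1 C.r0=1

outcome vector order: (B.r0,B.r1,C.r0)
TSO (7): 000 001 010 011 100 110 111
TSO∖claimed = {110}

missing: B.r0=1 B.r1=1 C.r0=0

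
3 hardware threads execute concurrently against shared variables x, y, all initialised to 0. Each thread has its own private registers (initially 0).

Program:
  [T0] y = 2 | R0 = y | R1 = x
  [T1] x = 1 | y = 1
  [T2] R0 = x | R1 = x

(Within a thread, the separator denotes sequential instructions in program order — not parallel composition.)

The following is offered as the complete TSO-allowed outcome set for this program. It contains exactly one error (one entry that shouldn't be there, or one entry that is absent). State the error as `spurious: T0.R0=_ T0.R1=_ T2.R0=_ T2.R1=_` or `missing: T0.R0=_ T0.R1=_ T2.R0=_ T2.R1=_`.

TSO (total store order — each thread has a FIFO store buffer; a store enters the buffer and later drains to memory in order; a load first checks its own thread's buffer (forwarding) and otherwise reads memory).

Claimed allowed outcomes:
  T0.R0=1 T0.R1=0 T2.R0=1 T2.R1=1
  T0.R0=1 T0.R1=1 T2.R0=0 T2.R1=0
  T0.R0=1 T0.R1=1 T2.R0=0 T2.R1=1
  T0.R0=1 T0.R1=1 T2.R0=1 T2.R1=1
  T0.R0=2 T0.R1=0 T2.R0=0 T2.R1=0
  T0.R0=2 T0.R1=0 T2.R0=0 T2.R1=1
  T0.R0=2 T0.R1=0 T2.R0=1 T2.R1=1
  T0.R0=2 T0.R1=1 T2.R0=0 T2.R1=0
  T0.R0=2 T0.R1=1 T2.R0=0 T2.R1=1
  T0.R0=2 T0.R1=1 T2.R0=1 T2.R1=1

spurious: T0.R0=1 T0.R1=0 T2.R0=1 T2.R1=1

outcome vector order: (T0.R0,T0.R1,T2.R0,T2.R1)
TSO: 9 outcomes — {1100 1101 1111 2000 2001 2011 2100 2101 2111}
claimed∖TSO = {1011}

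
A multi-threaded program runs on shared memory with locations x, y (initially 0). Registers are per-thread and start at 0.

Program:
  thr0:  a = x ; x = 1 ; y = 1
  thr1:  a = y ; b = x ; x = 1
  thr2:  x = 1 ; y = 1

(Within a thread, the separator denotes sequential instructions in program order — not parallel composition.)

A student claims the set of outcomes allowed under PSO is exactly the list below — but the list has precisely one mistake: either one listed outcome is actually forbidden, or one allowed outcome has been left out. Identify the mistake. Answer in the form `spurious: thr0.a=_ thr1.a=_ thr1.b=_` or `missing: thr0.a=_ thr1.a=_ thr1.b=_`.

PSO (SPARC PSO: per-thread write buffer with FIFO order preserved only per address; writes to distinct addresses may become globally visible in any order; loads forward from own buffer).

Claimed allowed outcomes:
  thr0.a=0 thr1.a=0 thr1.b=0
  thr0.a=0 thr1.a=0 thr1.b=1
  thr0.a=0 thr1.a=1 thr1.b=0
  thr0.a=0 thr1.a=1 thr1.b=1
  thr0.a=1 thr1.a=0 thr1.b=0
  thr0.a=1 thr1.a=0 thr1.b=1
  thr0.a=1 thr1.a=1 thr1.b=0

outcome vector order: (thr0.a,thr1.a,thr1.b)
PSO: 8 outcomes — {000 001 010 011 100 101 110 111}
PSO∖claimed = {111}

missing: thr0.a=1 thr1.a=1 thr1.b=1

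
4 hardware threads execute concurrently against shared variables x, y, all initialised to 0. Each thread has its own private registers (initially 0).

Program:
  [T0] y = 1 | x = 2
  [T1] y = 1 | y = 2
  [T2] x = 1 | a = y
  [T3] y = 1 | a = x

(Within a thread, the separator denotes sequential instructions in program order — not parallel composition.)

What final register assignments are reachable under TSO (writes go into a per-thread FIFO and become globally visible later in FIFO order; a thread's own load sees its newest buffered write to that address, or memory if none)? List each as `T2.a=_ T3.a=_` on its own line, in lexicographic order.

outcome vector order: (T2.a,T3.a)
|TSO outcomes| = 9

T2.a=0 T3.a=0
T2.a=0 T3.a=1
T2.a=0 T3.a=2
T2.a=1 T3.a=0
T2.a=1 T3.a=1
T2.a=1 T3.a=2
T2.a=2 T3.a=0
T2.a=2 T3.a=1
T2.a=2 T3.a=2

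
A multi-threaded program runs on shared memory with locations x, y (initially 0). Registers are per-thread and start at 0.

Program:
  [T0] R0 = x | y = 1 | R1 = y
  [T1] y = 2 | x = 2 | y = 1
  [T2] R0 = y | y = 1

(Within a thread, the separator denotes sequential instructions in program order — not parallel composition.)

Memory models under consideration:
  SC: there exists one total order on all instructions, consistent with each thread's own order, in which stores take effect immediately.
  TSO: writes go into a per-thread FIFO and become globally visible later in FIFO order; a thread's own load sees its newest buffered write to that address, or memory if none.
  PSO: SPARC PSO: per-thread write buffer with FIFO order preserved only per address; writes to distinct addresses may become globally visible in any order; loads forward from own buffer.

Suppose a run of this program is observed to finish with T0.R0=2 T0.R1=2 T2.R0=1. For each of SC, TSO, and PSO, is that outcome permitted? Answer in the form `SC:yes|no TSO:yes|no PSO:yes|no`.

outcome vector order: (T0.R0,T0.R1,T2.R0)
under SC → 0/1/0; 0/1/1; 0/1/2; 0/2/0; 0/2/1; 0/2/2; 2/1/0; 2/1/1; 2/1/2
under TSO → 0/1/0; 0/1/1; 0/1/2; 0/2/0; 0/2/1; 0/2/2; 2/1/0; 2/1/1; 2/1/2
under PSO → 0/1/0; 0/1/1; 0/1/2; 0/2/0; 0/2/1; 0/2/2; 2/1/0; 2/1/1; 2/1/2; 2/2/0; 2/2/1; 2/2/2
target 2/2/1 ∈ {PSO}

SC:no TSO:no PSO:yes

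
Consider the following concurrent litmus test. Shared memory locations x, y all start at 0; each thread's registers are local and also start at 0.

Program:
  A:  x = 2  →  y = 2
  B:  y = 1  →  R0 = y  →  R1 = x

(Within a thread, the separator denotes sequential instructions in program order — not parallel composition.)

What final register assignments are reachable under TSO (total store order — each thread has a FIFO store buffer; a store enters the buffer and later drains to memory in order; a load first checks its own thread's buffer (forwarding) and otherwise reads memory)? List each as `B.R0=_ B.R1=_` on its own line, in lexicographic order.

B.R0=1 B.R1=0
B.R0=1 B.R1=2
B.R0=2 B.R1=2

outcome vector order: (B.R0,B.R1)
|TSO outcomes| = 3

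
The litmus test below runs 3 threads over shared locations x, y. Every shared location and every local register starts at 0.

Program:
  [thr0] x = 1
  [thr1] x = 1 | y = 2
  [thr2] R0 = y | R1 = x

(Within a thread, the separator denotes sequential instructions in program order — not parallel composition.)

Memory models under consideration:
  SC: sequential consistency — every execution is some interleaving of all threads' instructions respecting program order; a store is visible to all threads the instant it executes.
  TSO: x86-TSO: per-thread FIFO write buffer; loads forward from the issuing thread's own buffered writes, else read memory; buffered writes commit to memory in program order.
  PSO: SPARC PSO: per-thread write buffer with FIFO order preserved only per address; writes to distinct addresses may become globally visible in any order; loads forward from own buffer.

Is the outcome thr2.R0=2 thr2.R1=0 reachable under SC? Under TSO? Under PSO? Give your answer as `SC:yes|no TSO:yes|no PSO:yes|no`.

outcome vector order: (thr2.R0,thr2.R1)
under SC → 0/0 0/1 2/1
under TSO → 0/0 0/1 2/1
under PSO → 0/0 0/1 2/0 2/1
target 2/0 ∈ {PSO}

SC:no TSO:no PSO:yes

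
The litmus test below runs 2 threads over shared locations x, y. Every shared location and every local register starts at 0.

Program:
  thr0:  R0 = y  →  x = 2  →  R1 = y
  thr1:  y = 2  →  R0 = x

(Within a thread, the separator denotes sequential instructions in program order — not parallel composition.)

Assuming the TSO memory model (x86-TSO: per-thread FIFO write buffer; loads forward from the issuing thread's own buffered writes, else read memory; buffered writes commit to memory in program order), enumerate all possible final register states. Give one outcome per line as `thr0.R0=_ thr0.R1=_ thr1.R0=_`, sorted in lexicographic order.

outcome vector order: (thr0.R0,thr0.R1,thr1.R0)
|TSO outcomes| = 6

thr0.R0=0 thr0.R1=0 thr1.R0=0
thr0.R0=0 thr0.R1=0 thr1.R0=2
thr0.R0=0 thr0.R1=2 thr1.R0=0
thr0.R0=0 thr0.R1=2 thr1.R0=2
thr0.R0=2 thr0.R1=2 thr1.R0=0
thr0.R0=2 thr0.R1=2 thr1.R0=2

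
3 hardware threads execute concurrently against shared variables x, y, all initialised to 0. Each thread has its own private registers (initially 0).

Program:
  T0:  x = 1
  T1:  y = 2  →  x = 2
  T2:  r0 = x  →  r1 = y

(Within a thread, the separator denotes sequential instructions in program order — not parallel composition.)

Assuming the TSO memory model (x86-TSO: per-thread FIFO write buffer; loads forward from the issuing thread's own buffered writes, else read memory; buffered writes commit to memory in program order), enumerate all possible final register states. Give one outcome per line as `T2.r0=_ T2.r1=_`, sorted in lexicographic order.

T2.r0=0 T2.r1=0
T2.r0=0 T2.r1=2
T2.r0=1 T2.r1=0
T2.r0=1 T2.r1=2
T2.r0=2 T2.r1=2

outcome vector order: (T2.r0,T2.r1)
|TSO outcomes| = 5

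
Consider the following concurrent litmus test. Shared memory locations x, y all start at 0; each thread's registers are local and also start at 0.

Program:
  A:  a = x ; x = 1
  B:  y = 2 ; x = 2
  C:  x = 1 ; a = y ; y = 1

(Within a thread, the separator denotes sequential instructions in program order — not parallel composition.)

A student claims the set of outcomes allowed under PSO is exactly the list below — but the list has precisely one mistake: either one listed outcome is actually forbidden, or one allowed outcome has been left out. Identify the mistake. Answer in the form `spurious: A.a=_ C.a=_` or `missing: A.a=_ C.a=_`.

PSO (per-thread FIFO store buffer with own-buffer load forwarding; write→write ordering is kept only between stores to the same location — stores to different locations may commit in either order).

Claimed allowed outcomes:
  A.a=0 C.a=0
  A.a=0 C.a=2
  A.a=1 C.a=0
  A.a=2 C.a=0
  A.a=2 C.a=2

missing: A.a=1 C.a=2

outcome vector order: (A.a,C.a)
[PSO] allowed = {(0,0), (0,2), (1,0), (1,2), (2,0), (2,2)}
PSO∖claimed = {(1,2)}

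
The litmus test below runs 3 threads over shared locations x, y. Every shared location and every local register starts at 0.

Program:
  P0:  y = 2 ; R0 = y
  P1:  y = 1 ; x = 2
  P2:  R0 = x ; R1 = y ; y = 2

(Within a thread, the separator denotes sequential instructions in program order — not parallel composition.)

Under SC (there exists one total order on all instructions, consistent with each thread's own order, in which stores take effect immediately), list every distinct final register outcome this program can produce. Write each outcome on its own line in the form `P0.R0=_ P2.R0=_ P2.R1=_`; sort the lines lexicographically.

outcome vector order: (P0.R0,P2.R0,P2.R1)
|SC outcomes| = 9

P0.R0=1 P2.R0=0 P2.R1=0
P0.R0=1 P2.R0=0 P2.R1=1
P0.R0=1 P2.R0=0 P2.R1=2
P0.R0=1 P2.R0=2 P2.R1=1
P0.R0=2 P2.R0=0 P2.R1=0
P0.R0=2 P2.R0=0 P2.R1=1
P0.R0=2 P2.R0=0 P2.R1=2
P0.R0=2 P2.R0=2 P2.R1=1
P0.R0=2 P2.R0=2 P2.R1=2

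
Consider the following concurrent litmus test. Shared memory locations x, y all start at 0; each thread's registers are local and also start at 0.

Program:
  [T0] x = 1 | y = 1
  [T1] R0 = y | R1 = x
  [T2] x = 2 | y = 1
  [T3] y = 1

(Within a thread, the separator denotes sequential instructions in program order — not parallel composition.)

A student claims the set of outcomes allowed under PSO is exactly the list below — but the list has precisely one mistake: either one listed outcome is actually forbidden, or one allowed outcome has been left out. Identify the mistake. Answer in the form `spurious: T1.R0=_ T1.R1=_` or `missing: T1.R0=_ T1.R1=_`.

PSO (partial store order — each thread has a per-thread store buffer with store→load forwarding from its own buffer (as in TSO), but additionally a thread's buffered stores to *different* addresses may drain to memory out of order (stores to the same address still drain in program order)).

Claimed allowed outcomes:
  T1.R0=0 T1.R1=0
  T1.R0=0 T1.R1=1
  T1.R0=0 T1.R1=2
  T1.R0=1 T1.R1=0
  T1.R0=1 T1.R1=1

missing: T1.R0=1 T1.R1=2

outcome vector order: (T1.R0,T1.R1)
PSO (6): <0 0>, <0 1>, <0 2>, <1 0>, <1 1>, <1 2>
PSO∖claimed = {<1 2>}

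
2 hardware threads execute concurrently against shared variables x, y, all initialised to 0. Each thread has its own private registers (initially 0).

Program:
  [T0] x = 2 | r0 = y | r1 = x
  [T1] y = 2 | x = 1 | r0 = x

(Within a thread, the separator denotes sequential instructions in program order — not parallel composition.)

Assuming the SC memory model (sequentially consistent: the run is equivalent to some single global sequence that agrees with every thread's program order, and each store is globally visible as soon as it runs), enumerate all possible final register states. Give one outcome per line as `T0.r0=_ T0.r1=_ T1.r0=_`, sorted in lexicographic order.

outcome vector order: (T0.r0,T0.r1,T1.r0)
|SC outcomes| = 5

T0.r0=0 T0.r1=1 T1.r0=1
T0.r0=0 T0.r1=2 T1.r0=1
T0.r0=2 T0.r1=1 T1.r0=1
T0.r0=2 T0.r1=2 T1.r0=1
T0.r0=2 T0.r1=2 T1.r0=2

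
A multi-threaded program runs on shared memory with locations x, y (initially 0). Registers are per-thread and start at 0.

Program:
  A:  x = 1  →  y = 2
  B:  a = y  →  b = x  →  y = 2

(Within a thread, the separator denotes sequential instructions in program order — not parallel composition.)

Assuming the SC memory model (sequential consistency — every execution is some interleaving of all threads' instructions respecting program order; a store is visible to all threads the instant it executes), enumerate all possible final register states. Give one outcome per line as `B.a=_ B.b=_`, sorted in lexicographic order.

B.a=0 B.b=0
B.a=0 B.b=1
B.a=2 B.b=1

outcome vector order: (B.a,B.b)
|SC outcomes| = 3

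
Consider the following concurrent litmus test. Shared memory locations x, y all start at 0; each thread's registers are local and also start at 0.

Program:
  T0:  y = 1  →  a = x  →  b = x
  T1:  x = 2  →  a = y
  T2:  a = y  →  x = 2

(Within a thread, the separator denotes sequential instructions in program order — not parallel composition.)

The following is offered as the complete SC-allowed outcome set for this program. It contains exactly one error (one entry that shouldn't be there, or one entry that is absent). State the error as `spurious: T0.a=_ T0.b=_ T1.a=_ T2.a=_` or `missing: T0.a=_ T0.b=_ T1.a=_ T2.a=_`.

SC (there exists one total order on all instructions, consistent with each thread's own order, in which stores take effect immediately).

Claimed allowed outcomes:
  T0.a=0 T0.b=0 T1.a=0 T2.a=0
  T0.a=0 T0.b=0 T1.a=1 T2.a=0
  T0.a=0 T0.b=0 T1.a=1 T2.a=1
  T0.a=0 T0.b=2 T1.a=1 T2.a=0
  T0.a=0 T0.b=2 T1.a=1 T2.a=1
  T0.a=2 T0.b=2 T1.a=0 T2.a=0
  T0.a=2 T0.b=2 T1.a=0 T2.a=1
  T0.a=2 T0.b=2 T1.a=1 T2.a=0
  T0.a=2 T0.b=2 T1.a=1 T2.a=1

spurious: T0.a=0 T0.b=0 T1.a=0 T2.a=0

outcome vector order: (T0.a,T0.b,T1.a,T2.a)
SC: 8 outcomes — {0010, 0011, 0210, 0211, 2200, 2201, 2210, 2211}
claimed∖SC = {0000}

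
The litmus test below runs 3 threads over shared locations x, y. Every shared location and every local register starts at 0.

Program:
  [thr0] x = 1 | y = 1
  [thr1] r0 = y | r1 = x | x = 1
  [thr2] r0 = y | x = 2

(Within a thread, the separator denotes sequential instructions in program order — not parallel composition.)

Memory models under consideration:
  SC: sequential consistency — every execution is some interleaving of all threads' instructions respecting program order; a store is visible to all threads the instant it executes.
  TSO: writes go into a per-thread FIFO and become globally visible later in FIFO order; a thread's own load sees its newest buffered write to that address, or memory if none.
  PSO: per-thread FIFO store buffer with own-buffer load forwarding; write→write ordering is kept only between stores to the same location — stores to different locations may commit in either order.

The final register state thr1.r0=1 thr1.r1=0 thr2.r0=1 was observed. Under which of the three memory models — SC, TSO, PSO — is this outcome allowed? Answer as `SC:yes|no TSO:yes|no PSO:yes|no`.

SC:no TSO:no PSO:yes

outcome vector order: (thr1.r0,thr1.r1,thr2.r0)
SC: 10 outcomes — {0/0/0 0/0/1 0/1/0 0/1/1 0/2/0 0/2/1 1/1/0 1/1/1 1/2/0 1/2/1}
TSO: 10 outcomes — {0/0/0 0/0/1 0/1/0 0/1/1 0/2/0 0/2/1 1/1/0 1/1/1 1/2/0 1/2/1}
PSO: 12 outcomes — {0/0/0 0/0/1 0/1/0 0/1/1 0/2/0 0/2/1 1/0/0 1/0/1 1/1/0 1/1/1 1/2/0 1/2/1}
target 1/0/1 ∈ {PSO}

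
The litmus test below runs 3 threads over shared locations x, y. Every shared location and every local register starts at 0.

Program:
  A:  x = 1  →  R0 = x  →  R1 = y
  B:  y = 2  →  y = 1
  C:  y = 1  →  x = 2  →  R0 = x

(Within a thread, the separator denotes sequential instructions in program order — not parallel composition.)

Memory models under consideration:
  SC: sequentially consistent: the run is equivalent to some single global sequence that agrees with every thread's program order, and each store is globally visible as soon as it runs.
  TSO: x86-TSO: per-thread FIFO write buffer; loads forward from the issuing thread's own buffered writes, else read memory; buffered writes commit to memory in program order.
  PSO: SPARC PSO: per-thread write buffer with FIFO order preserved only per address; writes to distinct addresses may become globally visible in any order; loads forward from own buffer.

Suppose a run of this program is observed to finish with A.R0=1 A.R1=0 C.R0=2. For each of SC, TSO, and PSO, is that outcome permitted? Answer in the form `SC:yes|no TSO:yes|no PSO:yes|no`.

SC:yes TSO:yes PSO:yes

outcome vector order: (A.R0,A.R1,C.R0)
[SC] allowed = {1/0/2; 1/1/1; 1/1/2; 1/2/1; 1/2/2; 2/1/2; 2/2/2}
[TSO] allowed = {1/0/1; 1/0/2; 1/1/1; 1/1/2; 1/2/1; 1/2/2; 2/1/2; 2/2/2}
[PSO] allowed = {1/0/1; 1/0/2; 1/1/1; 1/1/2; 1/2/1; 1/2/2; 2/0/2; 2/1/2; 2/2/2}
target 1/0/2 ∈ {SC,TSO,PSO}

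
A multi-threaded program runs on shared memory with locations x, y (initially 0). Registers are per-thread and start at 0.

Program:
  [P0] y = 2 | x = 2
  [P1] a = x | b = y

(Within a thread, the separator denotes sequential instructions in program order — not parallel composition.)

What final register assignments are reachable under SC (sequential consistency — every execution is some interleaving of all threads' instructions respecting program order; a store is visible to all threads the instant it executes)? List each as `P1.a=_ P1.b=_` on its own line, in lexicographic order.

P1.a=0 P1.b=0
P1.a=0 P1.b=2
P1.a=2 P1.b=2

outcome vector order: (P1.a,P1.b)
|SC outcomes| = 3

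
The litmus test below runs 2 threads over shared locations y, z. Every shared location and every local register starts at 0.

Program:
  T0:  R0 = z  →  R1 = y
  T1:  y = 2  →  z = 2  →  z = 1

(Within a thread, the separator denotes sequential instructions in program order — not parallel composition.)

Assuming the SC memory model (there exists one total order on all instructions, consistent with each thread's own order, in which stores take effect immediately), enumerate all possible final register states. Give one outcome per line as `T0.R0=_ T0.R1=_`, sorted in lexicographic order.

outcome vector order: (T0.R0,T0.R1)
|SC outcomes| = 4

T0.R0=0 T0.R1=0
T0.R0=0 T0.R1=2
T0.R0=1 T0.R1=2
T0.R0=2 T0.R1=2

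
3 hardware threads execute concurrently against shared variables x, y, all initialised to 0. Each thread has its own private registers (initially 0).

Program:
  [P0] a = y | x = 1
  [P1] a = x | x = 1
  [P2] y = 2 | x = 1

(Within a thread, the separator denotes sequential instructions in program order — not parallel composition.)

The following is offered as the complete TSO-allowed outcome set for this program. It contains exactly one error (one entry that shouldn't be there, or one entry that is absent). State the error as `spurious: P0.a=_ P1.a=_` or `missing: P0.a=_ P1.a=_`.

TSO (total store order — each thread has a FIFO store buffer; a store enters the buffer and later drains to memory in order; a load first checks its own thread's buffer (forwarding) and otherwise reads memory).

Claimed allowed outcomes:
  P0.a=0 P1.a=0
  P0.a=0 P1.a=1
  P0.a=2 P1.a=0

outcome vector order: (P0.a,P1.a)
TSO: 4 outcomes — {<0 0>; <0 1>; <2 0>; <2 1>}
TSO∖claimed = {<2 1>}

missing: P0.a=2 P1.a=1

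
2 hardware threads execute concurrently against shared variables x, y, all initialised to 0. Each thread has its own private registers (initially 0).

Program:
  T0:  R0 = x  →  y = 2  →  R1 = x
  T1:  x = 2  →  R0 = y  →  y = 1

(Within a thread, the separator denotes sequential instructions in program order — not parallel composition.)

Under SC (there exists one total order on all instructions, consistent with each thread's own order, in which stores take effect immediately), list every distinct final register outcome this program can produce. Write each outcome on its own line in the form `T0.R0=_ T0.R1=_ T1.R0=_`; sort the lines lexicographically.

T0.R0=0 T0.R1=0 T1.R0=2
T0.R0=0 T0.R1=2 T1.R0=0
T0.R0=0 T0.R1=2 T1.R0=2
T0.R0=2 T0.R1=2 T1.R0=0
T0.R0=2 T0.R1=2 T1.R0=2

outcome vector order: (T0.R0,T0.R1,T1.R0)
|SC outcomes| = 5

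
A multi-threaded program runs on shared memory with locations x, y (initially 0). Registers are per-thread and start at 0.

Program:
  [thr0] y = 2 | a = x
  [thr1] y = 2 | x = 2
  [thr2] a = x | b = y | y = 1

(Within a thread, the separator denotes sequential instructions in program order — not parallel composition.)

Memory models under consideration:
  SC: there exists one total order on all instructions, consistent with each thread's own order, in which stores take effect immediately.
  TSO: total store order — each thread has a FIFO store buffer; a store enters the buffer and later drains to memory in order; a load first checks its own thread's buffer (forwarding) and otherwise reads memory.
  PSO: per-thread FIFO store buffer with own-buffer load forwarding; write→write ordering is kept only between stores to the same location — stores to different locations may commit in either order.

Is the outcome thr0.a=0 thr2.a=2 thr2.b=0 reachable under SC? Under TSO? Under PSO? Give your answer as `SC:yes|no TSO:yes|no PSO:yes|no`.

outcome vector order: (thr0.a,thr2.a,thr2.b)
under SC → (0,0,0), (0,0,2), (0,2,2), (2,0,0), (2,0,2), (2,2,2)
under TSO → (0,0,0), (0,0,2), (0,2,2), (2,0,0), (2,0,2), (2,2,2)
under PSO → (0,0,0), (0,0,2), (0,2,0), (0,2,2), (2,0,0), (2,0,2), (2,2,0), (2,2,2)
target (0,2,0) ∈ {PSO}

SC:no TSO:no PSO:yes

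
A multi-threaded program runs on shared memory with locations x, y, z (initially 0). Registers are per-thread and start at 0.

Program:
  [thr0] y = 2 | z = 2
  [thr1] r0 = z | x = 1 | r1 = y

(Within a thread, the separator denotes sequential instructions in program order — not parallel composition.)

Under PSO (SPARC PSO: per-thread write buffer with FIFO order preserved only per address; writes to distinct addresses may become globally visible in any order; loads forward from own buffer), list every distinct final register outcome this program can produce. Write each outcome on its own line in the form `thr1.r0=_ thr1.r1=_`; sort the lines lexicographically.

thr1.r0=0 thr1.r1=0
thr1.r0=0 thr1.r1=2
thr1.r0=2 thr1.r1=0
thr1.r0=2 thr1.r1=2

outcome vector order: (thr1.r0,thr1.r1)
|PSO outcomes| = 4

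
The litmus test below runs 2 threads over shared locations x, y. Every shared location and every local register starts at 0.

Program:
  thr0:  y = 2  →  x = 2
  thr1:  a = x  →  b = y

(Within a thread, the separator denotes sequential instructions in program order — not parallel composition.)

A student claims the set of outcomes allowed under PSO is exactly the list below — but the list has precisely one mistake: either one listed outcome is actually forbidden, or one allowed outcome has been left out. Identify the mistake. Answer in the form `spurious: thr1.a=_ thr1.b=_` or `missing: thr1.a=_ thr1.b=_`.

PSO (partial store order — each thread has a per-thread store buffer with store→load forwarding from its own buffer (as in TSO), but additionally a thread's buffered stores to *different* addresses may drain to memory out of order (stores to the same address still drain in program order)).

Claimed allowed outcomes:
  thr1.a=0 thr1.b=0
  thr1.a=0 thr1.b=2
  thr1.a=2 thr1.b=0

outcome vector order: (thr1.a,thr1.b)
[PSO] allowed = {<0 0>, <0 2>, <2 0>, <2 2>}
PSO∖claimed = {<2 2>}

missing: thr1.a=2 thr1.b=2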